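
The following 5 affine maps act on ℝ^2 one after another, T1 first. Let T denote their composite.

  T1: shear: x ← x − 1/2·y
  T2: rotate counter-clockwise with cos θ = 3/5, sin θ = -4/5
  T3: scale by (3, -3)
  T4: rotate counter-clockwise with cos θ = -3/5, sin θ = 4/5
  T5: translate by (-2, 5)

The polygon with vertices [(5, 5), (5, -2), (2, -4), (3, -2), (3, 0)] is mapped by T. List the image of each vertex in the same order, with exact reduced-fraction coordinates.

image vertices: (-19/2, 20), (-20, -1), (-14, -7), (-14, -1), (-11, 5)

T1 shear: x ← x − 1/2·y: (5, 5) → (5/2, 5); (5, -2) → (6, -2); (2, -4) → (4, -4); (3, -2) → (4, -2); (3, 0) → (3, 0)
T2 rotate counter-clockwise with cos θ = 3/5, sin θ = -4/5: (5/2, 5) → (11/2, 1); (6, -2) → (2, -6); (4, -4) → (-4/5, -28/5); (4, -2) → (4/5, -22/5); (3, 0) → (9/5, -12/5)
T3 scale by (3, -3): (11/2, 1) → (33/2, -3); (2, -6) → (6, 18); (-4/5, -28/5) → (-12/5, 84/5); (4/5, -22/5) → (12/5, 66/5); (9/5, -12/5) → (27/5, 36/5)
T4 rotate counter-clockwise with cos θ = -3/5, sin θ = 4/5: (33/2, -3) → (-15/2, 15); (6, 18) → (-18, -6); (-12/5, 84/5) → (-12, -12); (12/5, 66/5) → (-12, -6); (27/5, 36/5) → (-9, 0)
T5 translate by (-2, 5): (-15/2, 15) → (-19/2, 20); (-18, -6) → (-20, -1); (-12, -12) → (-14, -7); (-12, -6) → (-14, -1); (-9, 0) → (-11, 5)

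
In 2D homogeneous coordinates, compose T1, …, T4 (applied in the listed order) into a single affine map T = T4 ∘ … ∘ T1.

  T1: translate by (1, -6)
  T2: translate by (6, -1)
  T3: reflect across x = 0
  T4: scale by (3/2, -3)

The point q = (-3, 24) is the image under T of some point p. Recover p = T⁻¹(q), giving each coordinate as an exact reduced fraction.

p = (-5, -1)

T1 = [1 0 1; 0 1 -6; 0 0 1]
T2·T1 = [1 0 7; 0 1 -7; 0 0 1]
T3·…·T1 = [-1 0 -7; 0 1 -7; 0 0 1]
T4·…·T1 = [-3/2 0 -21/2; 0 -3 21; 0 0 1]
det M = 9/2; M⁻¹ = [-2/3 0 -7; 0 -1/3 7; 0 0 1]
M⁻¹ · (-3, 24)ᵀ = (-5, -1)ᵀ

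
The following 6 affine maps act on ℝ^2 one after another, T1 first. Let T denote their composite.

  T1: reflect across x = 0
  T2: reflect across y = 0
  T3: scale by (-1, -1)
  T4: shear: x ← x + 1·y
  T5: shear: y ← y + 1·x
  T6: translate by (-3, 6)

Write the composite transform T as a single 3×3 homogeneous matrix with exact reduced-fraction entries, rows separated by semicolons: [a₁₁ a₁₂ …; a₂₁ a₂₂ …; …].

T1 = [-1 0 0; 0 1 0; 0 0 1]
T2·T1 = [-1 0 0; 0 -1 0; 0 0 1]
T3·…·T1 = [1 0 0; 0 1 0; 0 0 1]
T4·…·T1 = [1 1 0; 0 1 0; 0 0 1]
T5·…·T1 = [1 1 0; 1 2 0; 0 0 1]
T6·…·T1 = [1 1 -3; 1 2 6; 0 0 1]

T = [1 1 -3; 1 2 6; 0 0 1]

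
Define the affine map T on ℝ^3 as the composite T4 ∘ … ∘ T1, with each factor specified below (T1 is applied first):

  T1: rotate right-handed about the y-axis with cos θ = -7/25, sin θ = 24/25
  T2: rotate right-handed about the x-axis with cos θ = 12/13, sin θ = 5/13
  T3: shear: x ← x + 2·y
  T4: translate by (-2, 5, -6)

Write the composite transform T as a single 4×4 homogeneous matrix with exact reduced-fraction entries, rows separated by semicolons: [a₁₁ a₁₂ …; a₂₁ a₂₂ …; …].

T1 = [-7/25 0 24/25 0; 0 1 0 0; -24/25 0 -7/25 0; 0 0 0 1]
T2·T1 = [-7/25 0 24/25 0; 24/65 12/13 7/65 0; -288/325 5/13 -84/325 0; 0 0 0 1]
T3·…·T1 = [149/325 24/13 382/325 0; 24/65 12/13 7/65 0; -288/325 5/13 -84/325 0; 0 0 0 1]
T4·…·T1 = [149/325 24/13 382/325 -2; 24/65 12/13 7/65 5; -288/325 5/13 -84/325 -6; 0 0 0 1]

T = [149/325 24/13 382/325 -2; 24/65 12/13 7/65 5; -288/325 5/13 -84/325 -6; 0 0 0 1]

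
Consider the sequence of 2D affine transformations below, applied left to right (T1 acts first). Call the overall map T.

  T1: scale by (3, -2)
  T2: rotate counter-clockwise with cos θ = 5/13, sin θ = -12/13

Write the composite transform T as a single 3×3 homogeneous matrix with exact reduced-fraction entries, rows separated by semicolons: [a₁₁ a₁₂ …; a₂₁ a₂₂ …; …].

T1 = [3 0 0; 0 -2 0; 0 0 1]
T2·T1 = [15/13 -24/13 0; -36/13 -10/13 0; 0 0 1]

T = [15/13 -24/13 0; -36/13 -10/13 0; 0 0 1]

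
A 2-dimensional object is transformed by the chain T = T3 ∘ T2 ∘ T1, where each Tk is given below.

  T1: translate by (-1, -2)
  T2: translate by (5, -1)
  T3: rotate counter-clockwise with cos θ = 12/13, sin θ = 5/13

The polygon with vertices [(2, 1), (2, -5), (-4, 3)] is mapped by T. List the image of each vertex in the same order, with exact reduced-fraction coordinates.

T1 translate by (-1, -2): (2, 1) → (1, -1); (2, -5) → (1, -7); (-4, 3) → (-5, 1)
T2 translate by (5, -1): (1, -1) → (6, -2); (1, -7) → (6, -8); (-5, 1) → (0, 0)
T3 rotate counter-clockwise with cos θ = 12/13, sin θ = 5/13: (6, -2) → (82/13, 6/13); (6, -8) → (112/13, -66/13); (0, 0) → (0, 0)

image vertices: (82/13, 6/13), (112/13, -66/13), (0, 0)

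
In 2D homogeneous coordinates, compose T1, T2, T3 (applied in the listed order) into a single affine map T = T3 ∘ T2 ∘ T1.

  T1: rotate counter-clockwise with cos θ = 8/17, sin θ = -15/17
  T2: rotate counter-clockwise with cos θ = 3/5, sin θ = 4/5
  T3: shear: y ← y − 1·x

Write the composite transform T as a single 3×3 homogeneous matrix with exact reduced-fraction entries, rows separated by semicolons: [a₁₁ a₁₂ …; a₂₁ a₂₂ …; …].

T1 = [8/17 15/17 0; -15/17 8/17 0; 0 0 1]
T2·T1 = [84/85 13/85 0; -13/85 84/85 0; 0 0 1]
T3·…·T1 = [84/85 13/85 0; -97/85 71/85 0; 0 0 1]

T = [84/85 13/85 0; -97/85 71/85 0; 0 0 1]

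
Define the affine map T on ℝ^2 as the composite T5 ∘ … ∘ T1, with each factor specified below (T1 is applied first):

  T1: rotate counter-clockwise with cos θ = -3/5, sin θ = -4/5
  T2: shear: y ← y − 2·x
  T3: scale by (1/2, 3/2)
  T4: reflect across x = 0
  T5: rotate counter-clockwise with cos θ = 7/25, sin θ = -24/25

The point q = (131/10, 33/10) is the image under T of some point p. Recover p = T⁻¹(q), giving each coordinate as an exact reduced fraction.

T1 = [-3/5 4/5 0; -4/5 -3/5 0; 0 0 1]
T2·T1 = [-3/5 4/5 0; 2/5 -11/5 0; 0 0 1]
T3·…·T1 = [-3/10 2/5 0; 3/5 -33/10 0; 0 0 1]
T4·…·T1 = [3/10 -2/5 0; 3/5 -33/10 0; 0 0 1]
T5·…·T1 = [33/50 -82/25 0; -3/25 -27/50 0; 0 0 1]
det M = -3/4; M⁻¹ = [18/25 -328/75 0; -4/25 -22/25 0; 0 0 1]
M⁻¹ · (131/10, 33/10)ᵀ = (-5, -5)ᵀ

p = (-5, -5)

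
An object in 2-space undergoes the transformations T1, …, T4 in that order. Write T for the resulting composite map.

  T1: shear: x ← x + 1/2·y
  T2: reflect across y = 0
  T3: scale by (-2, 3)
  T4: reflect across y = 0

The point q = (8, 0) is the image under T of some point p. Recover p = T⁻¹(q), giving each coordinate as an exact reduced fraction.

p = (-4, 0)

T1 = [1 1/2 0; 0 1 0; 0 0 1]
T2·T1 = [1 1/2 0; 0 -1 0; 0 0 1]
T3·…·T1 = [-2 -1 0; 0 -3 0; 0 0 1]
T4·…·T1 = [-2 -1 0; 0 3 0; 0 0 1]
det M = -6; M⁻¹ = [-1/2 -1/6 0; 0 1/3 0; 0 0 1]
M⁻¹ · (8, 0)ᵀ = (-4, 0)ᵀ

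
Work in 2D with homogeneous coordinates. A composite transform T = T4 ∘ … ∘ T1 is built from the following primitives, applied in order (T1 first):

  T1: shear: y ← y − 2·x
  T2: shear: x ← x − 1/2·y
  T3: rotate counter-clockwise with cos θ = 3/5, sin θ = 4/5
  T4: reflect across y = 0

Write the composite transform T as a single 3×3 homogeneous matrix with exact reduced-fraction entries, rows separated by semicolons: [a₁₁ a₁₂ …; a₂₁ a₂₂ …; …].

T1 = [1 0 0; -2 1 0; 0 0 1]
T2·T1 = [2 -1/2 0; -2 1 0; 0 0 1]
T3·…·T1 = [14/5 -11/10 0; 2/5 1/5 0; 0 0 1]
T4·…·T1 = [14/5 -11/10 0; -2/5 -1/5 0; 0 0 1]

T = [14/5 -11/10 0; -2/5 -1/5 0; 0 0 1]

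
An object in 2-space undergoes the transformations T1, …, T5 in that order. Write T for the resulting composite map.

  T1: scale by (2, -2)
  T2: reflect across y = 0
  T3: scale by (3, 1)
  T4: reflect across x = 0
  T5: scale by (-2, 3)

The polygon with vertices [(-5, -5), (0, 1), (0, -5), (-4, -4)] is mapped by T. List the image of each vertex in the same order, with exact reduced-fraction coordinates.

image vertices: (-60, -30), (0, 6), (0, -30), (-48, -24)

T1 scale by (2, -2): (-5, -5) → (-10, 10); (0, 1) → (0, -2); (0, -5) → (0, 10); (-4, -4) → (-8, 8)
T2 reflect across y = 0: (-10, 10) → (-10, -10); (0, -2) → (0, 2); (0, 10) → (0, -10); (-8, 8) → (-8, -8)
T3 scale by (3, 1): (-10, -10) → (-30, -10); (0, 2) → (0, 2); (0, -10) → (0, -10); (-8, -8) → (-24, -8)
T4 reflect across x = 0: (-30, -10) → (30, -10); (0, 2) → (0, 2); (0, -10) → (0, -10); (-24, -8) → (24, -8)
T5 scale by (-2, 3): (30, -10) → (-60, -30); (0, 2) → (0, 6); (0, -10) → (0, -30); (24, -8) → (-48, -24)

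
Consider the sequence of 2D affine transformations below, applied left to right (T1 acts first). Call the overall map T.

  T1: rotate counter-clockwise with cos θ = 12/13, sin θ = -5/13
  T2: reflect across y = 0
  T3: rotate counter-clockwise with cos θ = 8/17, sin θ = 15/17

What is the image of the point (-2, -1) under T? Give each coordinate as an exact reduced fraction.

T(p) = (-262/221, -419/221)

T1 rotate counter-clockwise with cos θ = 12/13, sin θ = -5/13: (-2, -1) → (-29/13, -2/13)
T2 reflect across y = 0: (-29/13, -2/13) → (-29/13, 2/13)
T3 rotate counter-clockwise with cos θ = 8/17, sin θ = 15/17: (-29/13, 2/13) → (-262/221, -419/221)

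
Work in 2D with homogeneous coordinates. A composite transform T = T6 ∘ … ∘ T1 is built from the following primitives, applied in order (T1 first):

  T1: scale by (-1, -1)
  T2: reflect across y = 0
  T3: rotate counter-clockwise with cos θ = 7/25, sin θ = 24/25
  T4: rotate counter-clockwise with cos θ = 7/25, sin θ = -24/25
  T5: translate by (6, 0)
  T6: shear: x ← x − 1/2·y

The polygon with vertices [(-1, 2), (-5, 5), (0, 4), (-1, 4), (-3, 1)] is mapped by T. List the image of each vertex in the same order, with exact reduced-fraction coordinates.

T1 scale by (-1, -1): (-1, 2) → (1, -2); (-5, 5) → (5, -5); (0, 4) → (0, -4); (-1, 4) → (1, -4); (-3, 1) → (3, -1)
T2 reflect across y = 0: (1, -2) → (1, 2); (5, -5) → (5, 5); (0, -4) → (0, 4); (1, -4) → (1, 4); (3, -1) → (3, 1)
T3 rotate counter-clockwise with cos θ = 7/25, sin θ = 24/25: (1, 2) → (-41/25, 38/25); (5, 5) → (-17/5, 31/5); (0, 4) → (-96/25, 28/25); (1, 4) → (-89/25, 52/25); (3, 1) → (-3/25, 79/25)
T4 rotate counter-clockwise with cos θ = 7/25, sin θ = -24/25: (-41/25, 38/25) → (1, 2); (-17/5, 31/5) → (5, 5); (-96/25, 28/25) → (0, 4); (-89/25, 52/25) → (1, 4); (-3/25, 79/25) → (3, 1)
T5 translate by (6, 0): (1, 2) → (7, 2); (5, 5) → (11, 5); (0, 4) → (6, 4); (1, 4) → (7, 4); (3, 1) → (9, 1)
T6 shear: x ← x − 1/2·y: (7, 2) → (6, 2); (11, 5) → (17/2, 5); (6, 4) → (4, 4); (7, 4) → (5, 4); (9, 1) → (17/2, 1)

image vertices: (6, 2), (17/2, 5), (4, 4), (5, 4), (17/2, 1)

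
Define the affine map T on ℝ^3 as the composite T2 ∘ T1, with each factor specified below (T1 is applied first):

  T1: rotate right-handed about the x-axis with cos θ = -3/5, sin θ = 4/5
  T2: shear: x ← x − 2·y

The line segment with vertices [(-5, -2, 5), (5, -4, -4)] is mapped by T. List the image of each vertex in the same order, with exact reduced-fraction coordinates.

T1 rotate right-handed about the x-axis with cos θ = -3/5, sin θ = 4/5: (-5, -2, 5) → (-5, -14/5, -23/5); (5, -4, -4) → (5, 28/5, -4/5)
T2 shear: x ← x − 2·y: (-5, -14/5, -23/5) → (3/5, -14/5, -23/5); (5, 28/5, -4/5) → (-31/5, 28/5, -4/5)

image vertices: (3/5, -14/5, -23/5), (-31/5, 28/5, -4/5)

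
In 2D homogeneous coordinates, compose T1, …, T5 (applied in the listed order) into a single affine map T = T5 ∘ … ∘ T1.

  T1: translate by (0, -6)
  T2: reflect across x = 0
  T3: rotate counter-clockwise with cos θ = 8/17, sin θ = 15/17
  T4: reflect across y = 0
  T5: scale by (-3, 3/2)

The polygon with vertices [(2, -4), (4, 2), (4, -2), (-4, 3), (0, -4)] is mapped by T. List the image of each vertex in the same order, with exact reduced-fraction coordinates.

image vertices: (-402/17, 165/17), (-84/17, 138/17), (-264/17, 186/17), (-231/17, -54/17), (-450/17, 120/17)

T1 translate by (0, -6): (2, -4) → (2, -10); (4, 2) → (4, -4); (4, -2) → (4, -8); (-4, 3) → (-4, -3); (0, -4) → (0, -10)
T2 reflect across x = 0: (2, -10) → (-2, -10); (4, -4) → (-4, -4); (4, -8) → (-4, -8); (-4, -3) → (4, -3); (0, -10) → (0, -10)
T3 rotate counter-clockwise with cos θ = 8/17, sin θ = 15/17: (-2, -10) → (134/17, -110/17); (-4, -4) → (28/17, -92/17); (-4, -8) → (88/17, -124/17); (4, -3) → (77/17, 36/17); (0, -10) → (150/17, -80/17)
T4 reflect across y = 0: (134/17, -110/17) → (134/17, 110/17); (28/17, -92/17) → (28/17, 92/17); (88/17, -124/17) → (88/17, 124/17); (77/17, 36/17) → (77/17, -36/17); (150/17, -80/17) → (150/17, 80/17)
T5 scale by (-3, 3/2): (134/17, 110/17) → (-402/17, 165/17); (28/17, 92/17) → (-84/17, 138/17); (88/17, 124/17) → (-264/17, 186/17); (77/17, -36/17) → (-231/17, -54/17); (150/17, 80/17) → (-450/17, 120/17)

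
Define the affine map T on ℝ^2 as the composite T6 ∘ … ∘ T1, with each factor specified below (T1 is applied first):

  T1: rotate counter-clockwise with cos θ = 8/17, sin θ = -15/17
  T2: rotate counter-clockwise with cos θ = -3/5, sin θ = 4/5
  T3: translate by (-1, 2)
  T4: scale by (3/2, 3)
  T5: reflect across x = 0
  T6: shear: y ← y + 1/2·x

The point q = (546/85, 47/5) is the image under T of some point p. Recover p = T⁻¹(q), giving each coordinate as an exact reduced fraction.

p = (-4/3, 3)

T1 = [8/17 15/17 0; -15/17 8/17 0; 0 0 1]
T2·T1 = [36/85 -77/85 0; 77/85 36/85 0; 0 0 1]
T3·…·T1 = [36/85 -77/85 -1; 77/85 36/85 2; 0 0 1]
T4·…·T1 = [54/85 -231/170 -3/2; 231/85 108/85 6; 0 0 1]
T5·…·T1 = [-54/85 231/170 3/2; 231/85 108/85 6; 0 0 1]
T6·…·T1 = [-54/85 231/170 3/2; 12/5 39/20 27/4; 0 0 1]
det M = -9/2; M⁻¹ = [-13/30 77/255 -118/85; 8/15 12/85 -149/85; 0 0 1]
M⁻¹ · (546/85, 47/5)ᵀ = (-4/3, 3)ᵀ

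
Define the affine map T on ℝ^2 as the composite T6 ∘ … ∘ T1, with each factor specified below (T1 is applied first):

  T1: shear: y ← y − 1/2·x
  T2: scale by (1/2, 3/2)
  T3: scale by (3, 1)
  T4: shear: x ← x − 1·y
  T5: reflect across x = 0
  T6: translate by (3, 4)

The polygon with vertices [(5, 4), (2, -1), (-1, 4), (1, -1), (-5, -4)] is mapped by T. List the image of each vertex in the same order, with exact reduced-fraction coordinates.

image vertices: (-9/4, 25/4), (-3, 1), (45/4, 43/4), (-3/4, 7/4), (33/4, 7/4)

T1 shear: y ← y − 1/2·x: (5, 4) → (5, 3/2); (2, -1) → (2, -2); (-1, 4) → (-1, 9/2); (1, -1) → (1, -3/2); (-5, -4) → (-5, -3/2)
T2 scale by (1/2, 3/2): (5, 3/2) → (5/2, 9/4); (2, -2) → (1, -3); (-1, 9/2) → (-1/2, 27/4); (1, -3/2) → (1/2, -9/4); (-5, -3/2) → (-5/2, -9/4)
T3 scale by (3, 1): (5/2, 9/4) → (15/2, 9/4); (1, -3) → (3, -3); (-1/2, 27/4) → (-3/2, 27/4); (1/2, -9/4) → (3/2, -9/4); (-5/2, -9/4) → (-15/2, -9/4)
T4 shear: x ← x − 1·y: (15/2, 9/4) → (21/4, 9/4); (3, -3) → (6, -3); (-3/2, 27/4) → (-33/4, 27/4); (3/2, -9/4) → (15/4, -9/4); (-15/2, -9/4) → (-21/4, -9/4)
T5 reflect across x = 0: (21/4, 9/4) → (-21/4, 9/4); (6, -3) → (-6, -3); (-33/4, 27/4) → (33/4, 27/4); (15/4, -9/4) → (-15/4, -9/4); (-21/4, -9/4) → (21/4, -9/4)
T6 translate by (3, 4): (-21/4, 9/4) → (-9/4, 25/4); (-6, -3) → (-3, 1); (33/4, 27/4) → (45/4, 43/4); (-15/4, -9/4) → (-3/4, 7/4); (21/4, -9/4) → (33/4, 7/4)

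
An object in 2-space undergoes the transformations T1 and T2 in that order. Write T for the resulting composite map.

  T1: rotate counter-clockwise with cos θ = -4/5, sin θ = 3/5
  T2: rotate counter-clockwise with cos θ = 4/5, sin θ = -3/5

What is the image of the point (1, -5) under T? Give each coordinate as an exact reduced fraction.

T(p) = (113/25, 59/25)

T1 rotate counter-clockwise with cos θ = -4/5, sin θ = 3/5: (1, -5) → (11/5, 23/5)
T2 rotate counter-clockwise with cos θ = 4/5, sin θ = -3/5: (11/5, 23/5) → (113/25, 59/25)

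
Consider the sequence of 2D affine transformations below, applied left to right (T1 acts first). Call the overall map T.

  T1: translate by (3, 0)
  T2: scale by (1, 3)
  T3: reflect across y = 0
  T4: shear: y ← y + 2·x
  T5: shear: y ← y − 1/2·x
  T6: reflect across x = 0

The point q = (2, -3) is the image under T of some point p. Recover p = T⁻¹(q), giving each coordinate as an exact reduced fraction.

T1 = [1 0 3; 0 1 0; 0 0 1]
T2·T1 = [1 0 3; 0 3 0; 0 0 1]
T3·…·T1 = [1 0 3; 0 -3 0; 0 0 1]
T4·…·T1 = [1 0 3; 2 -3 6; 0 0 1]
T5·…·T1 = [1 0 3; 3/2 -3 9/2; 0 0 1]
T6·…·T1 = [-1 0 -3; 3/2 -3 9/2; 0 0 1]
det M = 3; M⁻¹ = [-1 0 -3; -1/2 -1/3 0; 0 0 1]
M⁻¹ · (2, -3)ᵀ = (-5, 0)ᵀ

p = (-5, 0)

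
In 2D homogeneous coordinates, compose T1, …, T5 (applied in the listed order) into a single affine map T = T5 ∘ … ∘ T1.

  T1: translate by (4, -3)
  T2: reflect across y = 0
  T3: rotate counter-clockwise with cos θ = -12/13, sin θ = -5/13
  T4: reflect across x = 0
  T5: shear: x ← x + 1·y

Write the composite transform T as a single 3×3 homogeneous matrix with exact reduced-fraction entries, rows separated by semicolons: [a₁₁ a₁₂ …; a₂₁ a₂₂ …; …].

T = [7/13 17/13 -23/13; -5/13 12/13 -56/13; 0 0 1]

T1 = [1 0 4; 0 1 -3; 0 0 1]
T2·T1 = [1 0 4; 0 -1 3; 0 0 1]
T3·…·T1 = [-12/13 -5/13 -33/13; -5/13 12/13 -56/13; 0 0 1]
T4·…·T1 = [12/13 5/13 33/13; -5/13 12/13 -56/13; 0 0 1]
T5·…·T1 = [7/13 17/13 -23/13; -5/13 12/13 -56/13; 0 0 1]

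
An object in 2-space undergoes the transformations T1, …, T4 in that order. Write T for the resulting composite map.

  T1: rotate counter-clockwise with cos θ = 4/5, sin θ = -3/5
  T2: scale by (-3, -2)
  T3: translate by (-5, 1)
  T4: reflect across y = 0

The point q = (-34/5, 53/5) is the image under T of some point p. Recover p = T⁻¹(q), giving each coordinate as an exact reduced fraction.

T1 = [4/5 3/5 0; -3/5 4/5 0; 0 0 1]
T2·T1 = [-12/5 -9/5 0; 6/5 -8/5 0; 0 0 1]
T3·…·T1 = [-12/5 -9/5 -5; 6/5 -8/5 1; 0 0 1]
T4·…·T1 = [-12/5 -9/5 -5; -6/5 8/5 -1; 0 0 1]
det M = -6; M⁻¹ = [-4/15 -3/10 -49/30; -1/5 2/5 -3/5; 0 0 1]
M⁻¹ · (-34/5, 53/5)ᵀ = (-3, 5)ᵀ

p = (-3, 5)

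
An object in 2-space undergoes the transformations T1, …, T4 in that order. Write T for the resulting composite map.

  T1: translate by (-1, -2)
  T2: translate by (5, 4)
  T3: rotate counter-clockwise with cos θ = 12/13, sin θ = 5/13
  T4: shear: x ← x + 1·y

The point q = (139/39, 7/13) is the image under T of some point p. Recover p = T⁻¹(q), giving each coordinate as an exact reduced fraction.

p = (-1, -8/3)

T1 = [1 0 -1; 0 1 -2; 0 0 1]
T2·T1 = [1 0 4; 0 1 2; 0 0 1]
T3·…·T1 = [12/13 -5/13 38/13; 5/13 12/13 44/13; 0 0 1]
T4·…·T1 = [17/13 7/13 82/13; 5/13 12/13 44/13; 0 0 1]
det M = 1; M⁻¹ = [12/13 -7/13 -4; -5/13 17/13 -2; 0 0 1]
M⁻¹ · (139/39, 7/13)ᵀ = (-1, -8/3)ᵀ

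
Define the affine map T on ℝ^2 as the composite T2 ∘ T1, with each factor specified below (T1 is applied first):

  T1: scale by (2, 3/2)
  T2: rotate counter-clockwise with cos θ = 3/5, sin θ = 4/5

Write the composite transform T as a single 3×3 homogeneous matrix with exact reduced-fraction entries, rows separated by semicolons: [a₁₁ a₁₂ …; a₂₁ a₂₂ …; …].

T1 = [2 0 0; 0 3/2 0; 0 0 1]
T2·T1 = [6/5 -6/5 0; 8/5 9/10 0; 0 0 1]

T = [6/5 -6/5 0; 8/5 9/10 0; 0 0 1]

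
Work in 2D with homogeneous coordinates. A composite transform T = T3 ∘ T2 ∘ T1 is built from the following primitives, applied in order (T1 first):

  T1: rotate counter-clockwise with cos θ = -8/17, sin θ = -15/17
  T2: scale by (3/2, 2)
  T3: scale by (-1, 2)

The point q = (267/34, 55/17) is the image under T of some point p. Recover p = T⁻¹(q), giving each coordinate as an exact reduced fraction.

p = (7/4, -5)

T1 = [-8/17 15/17 0; -15/17 -8/17 0; 0 0 1]
T2·T1 = [-12/17 45/34 0; -30/17 -16/17 0; 0 0 1]
T3·…·T1 = [12/17 -45/34 0; -60/17 -32/17 0; 0 0 1]
det M = -6; M⁻¹ = [16/51 -15/68 0; -10/17 -2/17 0; 0 0 1]
M⁻¹ · (267/34, 55/17)ᵀ = (7/4, -5)ᵀ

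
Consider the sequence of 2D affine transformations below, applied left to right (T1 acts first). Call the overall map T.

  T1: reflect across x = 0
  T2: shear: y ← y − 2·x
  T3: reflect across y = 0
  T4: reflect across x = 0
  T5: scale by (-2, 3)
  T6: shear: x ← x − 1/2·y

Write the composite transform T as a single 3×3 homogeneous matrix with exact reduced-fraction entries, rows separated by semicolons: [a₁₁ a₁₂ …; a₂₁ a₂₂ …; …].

T = [1 3/2 0; -6 -3 0; 0 0 1]

T1 = [-1 0 0; 0 1 0; 0 0 1]
T2·T1 = [-1 0 0; 2 1 0; 0 0 1]
T3·…·T1 = [-1 0 0; -2 -1 0; 0 0 1]
T4·…·T1 = [1 0 0; -2 -1 0; 0 0 1]
T5·…·T1 = [-2 0 0; -6 -3 0; 0 0 1]
T6·…·T1 = [1 3/2 0; -6 -3 0; 0 0 1]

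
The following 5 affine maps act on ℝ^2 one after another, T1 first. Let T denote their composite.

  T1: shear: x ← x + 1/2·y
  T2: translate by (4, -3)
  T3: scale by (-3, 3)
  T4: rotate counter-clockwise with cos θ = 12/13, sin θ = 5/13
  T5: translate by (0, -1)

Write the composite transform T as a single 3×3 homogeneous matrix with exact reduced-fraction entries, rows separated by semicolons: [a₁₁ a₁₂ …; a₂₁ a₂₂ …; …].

T = [-36/13 -33/13 -99/13; -15/13 57/26 -181/13; 0 0 1]

T1 = [1 1/2 0; 0 1 0; 0 0 1]
T2·T1 = [1 1/2 4; 0 1 -3; 0 0 1]
T3·…·T1 = [-3 -3/2 -12; 0 3 -9; 0 0 1]
T4·…·T1 = [-36/13 -33/13 -99/13; -15/13 57/26 -168/13; 0 0 1]
T5·…·T1 = [-36/13 -33/13 -99/13; -15/13 57/26 -181/13; 0 0 1]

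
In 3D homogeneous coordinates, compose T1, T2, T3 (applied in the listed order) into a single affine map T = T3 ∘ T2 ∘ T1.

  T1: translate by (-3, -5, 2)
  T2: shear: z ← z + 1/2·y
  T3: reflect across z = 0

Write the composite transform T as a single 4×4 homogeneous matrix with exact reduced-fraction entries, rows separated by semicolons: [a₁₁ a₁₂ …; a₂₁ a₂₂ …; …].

T1 = [1 0 0 -3; 0 1 0 -5; 0 0 1 2; 0 0 0 1]
T2·T1 = [1 0 0 -3; 0 1 0 -5; 0 1/2 1 -1/2; 0 0 0 1]
T3·…·T1 = [1 0 0 -3; 0 1 0 -5; 0 -1/2 -1 1/2; 0 0 0 1]

T = [1 0 0 -3; 0 1 0 -5; 0 -1/2 -1 1/2; 0 0 0 1]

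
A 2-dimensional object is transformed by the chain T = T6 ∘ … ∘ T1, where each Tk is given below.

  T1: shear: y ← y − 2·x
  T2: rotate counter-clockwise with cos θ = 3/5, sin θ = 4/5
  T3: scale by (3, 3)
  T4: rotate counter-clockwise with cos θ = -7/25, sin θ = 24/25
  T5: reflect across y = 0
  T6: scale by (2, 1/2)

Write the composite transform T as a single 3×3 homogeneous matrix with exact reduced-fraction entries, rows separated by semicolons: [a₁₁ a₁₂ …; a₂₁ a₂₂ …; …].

T = [-174/125 -264/125 0; -417/125 351/250 0; 0 0 1]

T1 = [1 0 0; -2 1 0; 0 0 1]
T2·T1 = [11/5 -4/5 0; -2/5 3/5 0; 0 0 1]
T3·…·T1 = [33/5 -12/5 0; -6/5 9/5 0; 0 0 1]
T4·…·T1 = [-87/125 -132/125 0; 834/125 -351/125 0; 0 0 1]
T5·…·T1 = [-87/125 -132/125 0; -834/125 351/125 0; 0 0 1]
T6·…·T1 = [-174/125 -264/125 0; -417/125 351/250 0; 0 0 1]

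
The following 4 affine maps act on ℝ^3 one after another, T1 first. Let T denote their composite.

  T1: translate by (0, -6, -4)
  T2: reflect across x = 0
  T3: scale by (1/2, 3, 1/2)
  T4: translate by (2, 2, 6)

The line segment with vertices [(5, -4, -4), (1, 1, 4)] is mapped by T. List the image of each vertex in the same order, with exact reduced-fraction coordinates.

T1 translate by (0, -6, -4): (5, -4, -4) → (5, -10, -8); (1, 1, 4) → (1, -5, 0)
T2 reflect across x = 0: (5, -10, -8) → (-5, -10, -8); (1, -5, 0) → (-1, -5, 0)
T3 scale by (1/2, 3, 1/2): (-5, -10, -8) → (-5/2, -30, -4); (-1, -5, 0) → (-1/2, -15, 0)
T4 translate by (2, 2, 6): (-5/2, -30, -4) → (-1/2, -28, 2); (-1/2, -15, 0) → (3/2, -13, 6)

image vertices: (-1/2, -28, 2), (3/2, -13, 6)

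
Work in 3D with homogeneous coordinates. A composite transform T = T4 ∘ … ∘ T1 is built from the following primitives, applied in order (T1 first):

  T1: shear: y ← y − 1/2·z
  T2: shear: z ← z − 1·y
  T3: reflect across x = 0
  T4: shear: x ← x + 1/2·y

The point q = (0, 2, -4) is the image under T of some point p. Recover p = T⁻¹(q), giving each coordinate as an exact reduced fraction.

T1 = [1 0 0 0; 0 1 -1/2 0; 0 0 1 0; 0 0 0 1]
T2·T1 = [1 0 0 0; 0 1 -1/2 0; 0 -1 3/2 0; 0 0 0 1]
T3·…·T1 = [-1 0 0 0; 0 1 -1/2 0; 0 -1 3/2 0; 0 0 0 1]
T4·…·T1 = [-1 1/2 -1/4 0; 0 1 -1/2 0; 0 -1 3/2 0; 0 0 0 1]
det M = -1; M⁻¹ = [-1 1/2 0 0; 0 3/2 1/2 0; 0 1 1 0; 0 0 0 1]
M⁻¹ · (0, 2, -4)ᵀ = (1, 1, -2)ᵀ

p = (1, 1, -2)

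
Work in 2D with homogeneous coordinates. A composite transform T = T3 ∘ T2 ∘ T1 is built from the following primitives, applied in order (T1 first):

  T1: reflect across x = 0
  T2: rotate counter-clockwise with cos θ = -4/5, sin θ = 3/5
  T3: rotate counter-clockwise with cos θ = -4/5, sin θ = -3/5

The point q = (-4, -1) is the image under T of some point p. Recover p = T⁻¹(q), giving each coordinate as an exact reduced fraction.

T1 = [-1 0 0; 0 1 0; 0 0 1]
T2·T1 = [4/5 -3/5 0; -3/5 -4/5 0; 0 0 1]
T3·…·T1 = [-1 0 0; 0 1 0; 0 0 1]
det M = -1; M⁻¹ = [-1 0 0; 0 1 0; 0 0 1]
M⁻¹ · (-4, -1)ᵀ = (4, -1)ᵀ

p = (4, -1)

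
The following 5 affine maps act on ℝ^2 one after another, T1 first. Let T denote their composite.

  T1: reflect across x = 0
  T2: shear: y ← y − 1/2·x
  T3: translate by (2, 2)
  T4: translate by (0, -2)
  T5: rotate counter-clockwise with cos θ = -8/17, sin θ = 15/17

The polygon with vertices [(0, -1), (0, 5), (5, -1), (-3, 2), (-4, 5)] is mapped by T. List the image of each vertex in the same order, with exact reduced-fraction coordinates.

image vertices: (-1/17, 38/17), (-91/17, -10/17), (3/34, -57/17), (-95/34, 71/17), (-93/17, 66/17)

T1 reflect across x = 0: (0, -1) → (0, -1); (0, 5) → (0, 5); (5, -1) → (-5, -1); (-3, 2) → (3, 2); (-4, 5) → (4, 5)
T2 shear: y ← y − 1/2·x: (0, -1) → (0, -1); (0, 5) → (0, 5); (-5, -1) → (-5, 3/2); (3, 2) → (3, 1/2); (4, 5) → (4, 3)
T3 translate by (2, 2): (0, -1) → (2, 1); (0, 5) → (2, 7); (-5, 3/2) → (-3, 7/2); (3, 1/2) → (5, 5/2); (4, 3) → (6, 5)
T4 translate by (0, -2): (2, 1) → (2, -1); (2, 7) → (2, 5); (-3, 7/2) → (-3, 3/2); (5, 5/2) → (5, 1/2); (6, 5) → (6, 3)
T5 rotate counter-clockwise with cos θ = -8/17, sin θ = 15/17: (2, -1) → (-1/17, 38/17); (2, 5) → (-91/17, -10/17); (-3, 3/2) → (3/34, -57/17); (5, 1/2) → (-95/34, 71/17); (6, 3) → (-93/17, 66/17)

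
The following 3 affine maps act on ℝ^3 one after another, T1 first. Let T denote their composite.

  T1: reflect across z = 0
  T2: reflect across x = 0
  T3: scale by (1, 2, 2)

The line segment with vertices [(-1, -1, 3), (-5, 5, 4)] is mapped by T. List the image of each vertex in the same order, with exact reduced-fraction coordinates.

T1 reflect across z = 0: (-1, -1, 3) → (-1, -1, -3); (-5, 5, 4) → (-5, 5, -4)
T2 reflect across x = 0: (-1, -1, -3) → (1, -1, -3); (-5, 5, -4) → (5, 5, -4)
T3 scale by (1, 2, 2): (1, -1, -3) → (1, -2, -6); (5, 5, -4) → (5, 10, -8)

image vertices: (1, -2, -6), (5, 10, -8)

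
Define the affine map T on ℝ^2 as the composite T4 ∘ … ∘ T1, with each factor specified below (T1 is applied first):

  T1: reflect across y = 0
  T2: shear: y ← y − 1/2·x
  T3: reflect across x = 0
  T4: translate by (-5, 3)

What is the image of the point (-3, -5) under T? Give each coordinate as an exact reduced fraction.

T1 reflect across y = 0: (-3, -5) → (-3, 5)
T2 shear: y ← y − 1/2·x: (-3, 5) → (-3, 13/2)
T3 reflect across x = 0: (-3, 13/2) → (3, 13/2)
T4 translate by (-5, 3): (3, 13/2) → (-2, 19/2)

T(p) = (-2, 19/2)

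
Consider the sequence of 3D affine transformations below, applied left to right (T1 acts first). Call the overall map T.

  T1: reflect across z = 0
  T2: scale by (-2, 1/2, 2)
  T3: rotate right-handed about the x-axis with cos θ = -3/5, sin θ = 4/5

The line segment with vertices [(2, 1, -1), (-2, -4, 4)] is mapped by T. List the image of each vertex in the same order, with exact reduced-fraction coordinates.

T1 reflect across z = 0: (2, 1, -1) → (2, 1, 1); (-2, -4, 4) → (-2, -4, -4)
T2 scale by (-2, 1/2, 2): (2, 1, 1) → (-4, 1/2, 2); (-2, -4, -4) → (4, -2, -8)
T3 rotate right-handed about the x-axis with cos θ = -3/5, sin θ = 4/5: (-4, 1/2, 2) → (-4, -19/10, -4/5); (4, -2, -8) → (4, 38/5, 16/5)

image vertices: (-4, -19/10, -4/5), (4, 38/5, 16/5)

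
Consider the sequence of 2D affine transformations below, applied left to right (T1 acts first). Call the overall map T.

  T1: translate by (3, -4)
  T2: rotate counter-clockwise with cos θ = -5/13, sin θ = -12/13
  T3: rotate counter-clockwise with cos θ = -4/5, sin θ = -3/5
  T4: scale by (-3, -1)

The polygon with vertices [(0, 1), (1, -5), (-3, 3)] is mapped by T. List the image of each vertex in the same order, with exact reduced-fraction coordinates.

image vertices: (-423/65, -237/65), (-1509/65, -396/65), (-189/65, -16/65)

T1 translate by (3, -4): (0, 1) → (3, -3); (1, -5) → (4, -9); (-3, 3) → (0, -1)
T2 rotate counter-clockwise with cos θ = -5/13, sin θ = -12/13: (3, -3) → (-51/13, -21/13); (4, -9) → (-128/13, -3/13); (0, -1) → (-12/13, 5/13)
T3 rotate counter-clockwise with cos θ = -4/5, sin θ = -3/5: (-51/13, -21/13) → (141/65, 237/65); (-128/13, -3/13) → (503/65, 396/65); (-12/13, 5/13) → (63/65, 16/65)
T4 scale by (-3, -1): (141/65, 237/65) → (-423/65, -237/65); (503/65, 396/65) → (-1509/65, -396/65); (63/65, 16/65) → (-189/65, -16/65)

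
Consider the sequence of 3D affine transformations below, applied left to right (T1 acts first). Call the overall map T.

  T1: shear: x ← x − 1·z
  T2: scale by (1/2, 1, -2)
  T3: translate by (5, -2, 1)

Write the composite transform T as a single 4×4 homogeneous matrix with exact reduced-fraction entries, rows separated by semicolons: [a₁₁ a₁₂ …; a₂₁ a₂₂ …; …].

T = [1/2 0 -1/2 5; 0 1 0 -2; 0 0 -2 1; 0 0 0 1]

T1 = [1 0 -1 0; 0 1 0 0; 0 0 1 0; 0 0 0 1]
T2·T1 = [1/2 0 -1/2 0; 0 1 0 0; 0 0 -2 0; 0 0 0 1]
T3·…·T1 = [1/2 0 -1/2 5; 0 1 0 -2; 0 0 -2 1; 0 0 0 1]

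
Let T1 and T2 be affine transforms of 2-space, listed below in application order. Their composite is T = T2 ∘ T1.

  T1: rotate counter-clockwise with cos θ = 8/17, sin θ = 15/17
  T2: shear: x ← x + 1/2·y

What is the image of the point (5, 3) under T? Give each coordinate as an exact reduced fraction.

T(p) = (89/34, 99/17)

T1 rotate counter-clockwise with cos θ = 8/17, sin θ = 15/17: (5, 3) → (-5/17, 99/17)
T2 shear: x ← x + 1/2·y: (-5/17, 99/17) → (89/34, 99/17)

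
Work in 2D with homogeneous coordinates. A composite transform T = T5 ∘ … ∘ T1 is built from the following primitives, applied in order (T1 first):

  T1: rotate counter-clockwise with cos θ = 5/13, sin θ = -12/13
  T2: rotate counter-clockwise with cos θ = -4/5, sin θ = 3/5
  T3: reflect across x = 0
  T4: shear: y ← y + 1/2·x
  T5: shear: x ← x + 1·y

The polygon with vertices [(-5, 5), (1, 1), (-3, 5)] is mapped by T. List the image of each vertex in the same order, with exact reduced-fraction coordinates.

image vertices: (11/2, -15/26), (23/10, 41/26), (67/10, 29/26)

T1 rotate counter-clockwise with cos θ = 5/13, sin θ = -12/13: (-5, 5) → (35/13, 85/13); (1, 1) → (17/13, -7/13); (-3, 5) → (45/13, 61/13)
T2 rotate counter-clockwise with cos θ = -4/5, sin θ = 3/5: (35/13, 85/13) → (-79/13, -47/13); (17/13, -7/13) → (-47/65, 79/65); (45/13, 61/13) → (-363/65, -109/65)
T3 reflect across x = 0: (-79/13, -47/13) → (79/13, -47/13); (-47/65, 79/65) → (47/65, 79/65); (-363/65, -109/65) → (363/65, -109/65)
T4 shear: y ← y + 1/2·x: (79/13, -47/13) → (79/13, -15/26); (47/65, 79/65) → (47/65, 41/26); (363/65, -109/65) → (363/65, 29/26)
T5 shear: x ← x + 1·y: (79/13, -15/26) → (11/2, -15/26); (47/65, 41/26) → (23/10, 41/26); (363/65, 29/26) → (67/10, 29/26)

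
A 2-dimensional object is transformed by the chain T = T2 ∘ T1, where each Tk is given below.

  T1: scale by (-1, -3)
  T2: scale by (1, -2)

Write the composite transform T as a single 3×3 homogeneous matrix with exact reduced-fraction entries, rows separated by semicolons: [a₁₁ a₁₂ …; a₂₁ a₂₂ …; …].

T = [-1 0 0; 0 6 0; 0 0 1]

T1 = [-1 0 0; 0 -3 0; 0 0 1]
T2·T1 = [-1 0 0; 0 6 0; 0 0 1]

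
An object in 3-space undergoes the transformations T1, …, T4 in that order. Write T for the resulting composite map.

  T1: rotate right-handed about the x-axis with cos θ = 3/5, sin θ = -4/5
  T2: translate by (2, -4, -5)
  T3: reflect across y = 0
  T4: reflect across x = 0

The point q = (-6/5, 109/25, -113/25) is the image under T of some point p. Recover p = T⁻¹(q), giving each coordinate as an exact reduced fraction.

T1 = [1 0 0 0; 0 3/5 4/5 0; 0 -4/5 3/5 0; 0 0 0 1]
T2·T1 = [1 0 0 2; 0 3/5 4/5 -4; 0 -4/5 3/5 -5; 0 0 0 1]
T3·…·T1 = [1 0 0 2; 0 -3/5 -4/5 4; 0 -4/5 3/5 -5; 0 0 0 1]
T4·…·T1 = [-1 0 0 -2; 0 -3/5 -4/5 4; 0 -4/5 3/5 -5; 0 0 0 1]
det M = 1; M⁻¹ = [-1 0 0 -2; 0 -3/5 -4/5 -8/5; 0 -4/5 3/5 31/5; 0 0 0 1]
M⁻¹ · (-6/5, 109/25, -113/25)ᵀ = (-4/5, -3/5, 0)ᵀ

p = (-4/5, -3/5, 0)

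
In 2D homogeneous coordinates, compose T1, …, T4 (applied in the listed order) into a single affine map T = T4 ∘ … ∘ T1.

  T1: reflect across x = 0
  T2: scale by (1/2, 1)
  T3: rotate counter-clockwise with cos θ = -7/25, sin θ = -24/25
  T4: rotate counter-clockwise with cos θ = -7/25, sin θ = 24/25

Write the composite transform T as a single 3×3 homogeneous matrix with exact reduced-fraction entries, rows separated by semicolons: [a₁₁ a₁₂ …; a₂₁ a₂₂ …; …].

T = [-1/2 0 0; 0 1 0; 0 0 1]

T1 = [-1 0 0; 0 1 0; 0 0 1]
T2·T1 = [-1/2 0 0; 0 1 0; 0 0 1]
T3·…·T1 = [7/50 24/25 0; 12/25 -7/25 0; 0 0 1]
T4·…·T1 = [-1/2 0 0; 0 1 0; 0 0 1]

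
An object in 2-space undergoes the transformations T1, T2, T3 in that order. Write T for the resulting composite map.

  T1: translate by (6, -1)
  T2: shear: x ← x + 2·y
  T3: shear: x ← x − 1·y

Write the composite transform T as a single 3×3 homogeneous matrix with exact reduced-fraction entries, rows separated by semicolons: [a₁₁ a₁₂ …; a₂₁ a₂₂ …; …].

T = [1 1 5; 0 1 -1; 0 0 1]

T1 = [1 0 6; 0 1 -1; 0 0 1]
T2·T1 = [1 2 4; 0 1 -1; 0 0 1]
T3·…·T1 = [1 1 5; 0 1 -1; 0 0 1]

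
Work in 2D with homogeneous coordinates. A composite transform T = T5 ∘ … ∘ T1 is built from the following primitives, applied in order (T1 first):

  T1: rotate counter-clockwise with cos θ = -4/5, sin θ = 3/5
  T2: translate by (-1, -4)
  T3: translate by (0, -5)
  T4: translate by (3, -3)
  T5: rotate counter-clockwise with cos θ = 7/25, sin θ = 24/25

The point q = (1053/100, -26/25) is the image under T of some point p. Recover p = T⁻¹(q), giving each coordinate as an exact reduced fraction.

p = (1, -5/4)

T1 = [-4/5 -3/5 0; 3/5 -4/5 0; 0 0 1]
T2·T1 = [-4/5 -3/5 -1; 3/5 -4/5 -4; 0 0 1]
T3·…·T1 = [-4/5 -3/5 -1; 3/5 -4/5 -9; 0 0 1]
T4·…·T1 = [-4/5 -3/5 2; 3/5 -4/5 -12; 0 0 1]
T5·…·T1 = [-4/5 3/5 302/25; -3/5 -4/5 -36/25; 0 0 1]
det M = 1; M⁻¹ = [-4/5 -3/5 44/5; 3/5 -4/5 -42/5; 0 0 1]
M⁻¹ · (1053/100, -26/25)ᵀ = (1, -5/4)ᵀ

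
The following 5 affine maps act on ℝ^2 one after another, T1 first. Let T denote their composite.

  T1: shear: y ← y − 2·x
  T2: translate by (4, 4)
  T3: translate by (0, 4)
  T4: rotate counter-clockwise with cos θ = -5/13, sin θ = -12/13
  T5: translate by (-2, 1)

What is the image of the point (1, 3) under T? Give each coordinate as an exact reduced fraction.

T1 shear: y ← y − 2·x: (1, 3) → (1, 1)
T2 translate by (4, 4): (1, 1) → (5, 5)
T3 translate by (0, 4): (5, 5) → (5, 9)
T4 rotate counter-clockwise with cos θ = -5/13, sin θ = -12/13: (5, 9) → (83/13, -105/13)
T5 translate by (-2, 1): (83/13, -105/13) → (57/13, -92/13)

T(p) = (57/13, -92/13)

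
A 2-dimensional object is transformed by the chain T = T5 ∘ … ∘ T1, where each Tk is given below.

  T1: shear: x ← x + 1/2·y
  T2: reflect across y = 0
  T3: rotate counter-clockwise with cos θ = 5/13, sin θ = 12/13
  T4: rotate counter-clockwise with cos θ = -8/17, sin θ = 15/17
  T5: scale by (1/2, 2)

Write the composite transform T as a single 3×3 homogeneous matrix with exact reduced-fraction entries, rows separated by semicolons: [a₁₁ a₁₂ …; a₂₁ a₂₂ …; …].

T = [-110/221 -131/442 0; -42/221 419/221 0; 0 0 1]

T1 = [1 1/2 0; 0 1 0; 0 0 1]
T2·T1 = [1 1/2 0; 0 -1 0; 0 0 1]
T3·…·T1 = [5/13 29/26 0; 12/13 1/13 0; 0 0 1]
T4·…·T1 = [-220/221 -131/221 0; -21/221 419/442 0; 0 0 1]
T5·…·T1 = [-110/221 -131/442 0; -42/221 419/221 0; 0 0 1]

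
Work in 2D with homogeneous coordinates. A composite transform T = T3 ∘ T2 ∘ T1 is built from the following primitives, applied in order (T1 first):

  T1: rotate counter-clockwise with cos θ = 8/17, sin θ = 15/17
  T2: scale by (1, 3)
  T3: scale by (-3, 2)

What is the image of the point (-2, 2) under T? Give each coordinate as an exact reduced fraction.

T(p) = (138/17, -84/17)

T1 rotate counter-clockwise with cos θ = 8/17, sin θ = 15/17: (-2, 2) → (-46/17, -14/17)
T2 scale by (1, 3): (-46/17, -14/17) → (-46/17, -42/17)
T3 scale by (-3, 2): (-46/17, -42/17) → (138/17, -84/17)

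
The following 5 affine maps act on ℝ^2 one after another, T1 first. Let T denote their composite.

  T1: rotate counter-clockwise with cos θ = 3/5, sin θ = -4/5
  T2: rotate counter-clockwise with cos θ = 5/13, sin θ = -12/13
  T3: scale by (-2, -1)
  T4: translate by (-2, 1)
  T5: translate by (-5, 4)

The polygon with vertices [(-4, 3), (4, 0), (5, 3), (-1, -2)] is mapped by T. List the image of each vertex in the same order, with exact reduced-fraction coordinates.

T1 rotate counter-clockwise with cos θ = 3/5, sin θ = -4/5: (-4, 3) → (0, 5); (4, 0) → (12/5, -16/5); (5, 3) → (27/5, -11/5); (-1, -2) → (-11/5, -2/5)
T2 rotate counter-clockwise with cos θ = 5/13, sin θ = -12/13: (0, 5) → (60/13, 25/13); (12/5, -16/5) → (-132/65, -224/65); (27/5, -11/5) → (3/65, -379/65); (-11/5, -2/5) → (-79/65, 122/65)
T3 scale by (-2, -1): (60/13, 25/13) → (-120/13, -25/13); (-132/65, -224/65) → (264/65, 224/65); (3/65, -379/65) → (-6/65, 379/65); (-79/65, 122/65) → (158/65, -122/65)
T4 translate by (-2, 1): (-120/13, -25/13) → (-146/13, -12/13); (264/65, 224/65) → (134/65, 289/65); (-6/65, 379/65) → (-136/65, 444/65); (158/65, -122/65) → (28/65, -57/65)
T5 translate by (-5, 4): (-146/13, -12/13) → (-211/13, 40/13); (134/65, 289/65) → (-191/65, 549/65); (-136/65, 444/65) → (-461/65, 704/65); (28/65, -57/65) → (-297/65, 203/65)

image vertices: (-211/13, 40/13), (-191/65, 549/65), (-461/65, 704/65), (-297/65, 203/65)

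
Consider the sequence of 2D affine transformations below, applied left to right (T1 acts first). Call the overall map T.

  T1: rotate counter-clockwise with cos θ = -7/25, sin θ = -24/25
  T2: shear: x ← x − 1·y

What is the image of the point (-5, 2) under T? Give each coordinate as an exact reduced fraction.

T1 rotate counter-clockwise with cos θ = -7/25, sin θ = -24/25: (-5, 2) → (83/25, 106/25)
T2 shear: x ← x − 1·y: (83/25, 106/25) → (-23/25, 106/25)

T(p) = (-23/25, 106/25)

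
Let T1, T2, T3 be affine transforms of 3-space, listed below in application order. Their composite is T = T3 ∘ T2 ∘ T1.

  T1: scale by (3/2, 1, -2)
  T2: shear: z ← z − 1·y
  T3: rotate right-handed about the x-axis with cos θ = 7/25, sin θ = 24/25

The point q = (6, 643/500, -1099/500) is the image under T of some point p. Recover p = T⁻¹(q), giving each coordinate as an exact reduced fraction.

p = (4, -7/4, 9/5)

T1 = [3/2 0 0 0; 0 1 0 0; 0 0 -2 0; 0 0 0 1]
T2·T1 = [3/2 0 0 0; 0 1 0 0; 0 -1 -2 0; 0 0 0 1]
T3·…·T1 = [3/2 0 0 0; 0 31/25 48/25 0; 0 17/25 -14/25 0; 0 0 0 1]
det M = -3; M⁻¹ = [2/3 0 0 0; 0 7/25 24/25 0; 0 17/50 -31/50 0; 0 0 0 1]
M⁻¹ · (6, 643/500, -1099/500)ᵀ = (4, -7/4, 9/5)ᵀ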